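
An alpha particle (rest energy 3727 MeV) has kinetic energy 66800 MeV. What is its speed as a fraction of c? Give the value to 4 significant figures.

γ = 1 + K/(m₀c²) = 1 + 66800/3727 = 18.9233
β = √(1 − 1/γ²) = 0.9986

β ≈ 0.9986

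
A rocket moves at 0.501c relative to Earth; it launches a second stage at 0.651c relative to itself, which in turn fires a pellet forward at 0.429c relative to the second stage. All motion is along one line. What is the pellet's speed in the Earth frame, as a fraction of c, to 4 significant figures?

u ≈ 0.9454c

Compose boost 2: (0.651 + 0.501)/(1 + 0.651×0.501) = 1.152/1.32615 = 0.868679
Compose boost 3: (0.429 + 0.868679)/(1 + 0.429×0.868679) = 1.29768/1.37266 = 0.9454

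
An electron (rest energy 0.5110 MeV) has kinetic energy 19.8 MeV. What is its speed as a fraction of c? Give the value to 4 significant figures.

β ≈ 0.9997

γ = 1 + K/(m₀c²) = 1 + 19.8/0.5110 = 39.7476
β = √(1 − 1/γ²) = 0.9997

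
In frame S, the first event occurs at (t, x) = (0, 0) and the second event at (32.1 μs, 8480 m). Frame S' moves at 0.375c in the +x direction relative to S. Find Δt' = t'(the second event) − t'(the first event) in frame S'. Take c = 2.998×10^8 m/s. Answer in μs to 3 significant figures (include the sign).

γ = 1/√(1 − 0.375²) = 1.0787
Δt' = γ(Δt − vΔx/c²) = 1.0787 × (32.1 μs − 0.375×8480 m / (2.998×10^8 m/s))
= 1.0787 × (21.493 μs) = 23.2 μs

Δt' ≈ 23.2 μs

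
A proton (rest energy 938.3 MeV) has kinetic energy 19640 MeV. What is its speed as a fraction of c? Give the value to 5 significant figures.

β ≈ 0.99896

γ = 1 + K/(m₀c²) = 1 + 19640/938.3 = 21.93147
β = √(1 − 1/γ²) = 0.99896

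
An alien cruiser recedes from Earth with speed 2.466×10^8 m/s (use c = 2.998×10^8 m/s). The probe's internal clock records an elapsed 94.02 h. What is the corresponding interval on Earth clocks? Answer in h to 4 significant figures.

β = v/c = 2.466×10^8 / 2.998×10^8 = 0.822548
γ = 1/√(1 − 0.822548²) = 1.75841
Time dilation: Δt = γτ₀ = 1.75841 × 94.02 h = 165.3 h

Δt ≈ 165.3 h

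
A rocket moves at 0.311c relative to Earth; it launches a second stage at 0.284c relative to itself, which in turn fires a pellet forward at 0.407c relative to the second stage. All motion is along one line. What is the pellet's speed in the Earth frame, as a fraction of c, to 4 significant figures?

Compose boost 2: (0.284 + 0.311)/(1 + 0.284×0.311) = 0.5950/1.08832 = 0.546712
Compose boost 3: (0.407 + 0.546712)/(1 + 0.407×0.546712) = 0.953712/1.22251 = 0.7801

u ≈ 0.7801c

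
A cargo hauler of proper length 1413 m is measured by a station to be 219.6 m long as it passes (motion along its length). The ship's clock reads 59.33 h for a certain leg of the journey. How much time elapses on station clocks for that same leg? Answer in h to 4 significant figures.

Δt ≈ 381.8 h

Length contraction ⇒ γ = L₀/L = 1413/219.6 = 6.43443
Time dilation: Δt = γτ₀ = 6.43443 × 59.33 h = 381.8 h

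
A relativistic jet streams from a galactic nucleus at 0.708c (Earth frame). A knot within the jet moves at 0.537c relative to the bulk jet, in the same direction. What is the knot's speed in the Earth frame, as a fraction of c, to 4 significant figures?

u ≈ 0.9020c

Relativistic velocity addition: u = (u' + v)/(1 + u'v/c²)
= (0.537 + 0.708)/(1 + 0.537×0.708) = 1.245/1.38020 = 0.9020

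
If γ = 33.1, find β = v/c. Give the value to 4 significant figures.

β ≈ 0.9995

β = √(1 − 1/γ²) = √(1 − 1/33.1²) = √(0.999087) = 0.9995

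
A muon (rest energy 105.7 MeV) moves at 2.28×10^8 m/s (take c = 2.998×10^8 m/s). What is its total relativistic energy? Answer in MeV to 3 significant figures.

β = v/c = 2.28×10^8 / 2.998×10^8 = 0.76051
γ = 1/√(1 − 0.76051²) = 1.5400
E = γm₀c² = 1.5400 × 105.7 MeV = 163 MeV

E ≈ 163 MeV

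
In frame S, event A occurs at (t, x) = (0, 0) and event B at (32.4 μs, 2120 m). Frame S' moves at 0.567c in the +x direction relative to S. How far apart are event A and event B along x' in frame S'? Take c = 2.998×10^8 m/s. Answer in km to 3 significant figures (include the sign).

γ = 1/√(1 − 0.567²) = 1.2140
Δx' = γ(Δx − vΔt) = 1.2140 × (2120 m − 0.567×(2.998×10^8 m/s)×32.4×10^-6 s)
= 1.2140 × (-3387.6 m) = -4.11 km

Δx' ≈ -4.11 km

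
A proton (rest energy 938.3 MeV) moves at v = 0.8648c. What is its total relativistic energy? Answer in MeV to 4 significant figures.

E ≈ 1869 MeV

γ = 1/√(1 − 0.8648²) = 1.99157
E = γm₀c² = 1.99157 × 938.3 MeV = 1869 MeV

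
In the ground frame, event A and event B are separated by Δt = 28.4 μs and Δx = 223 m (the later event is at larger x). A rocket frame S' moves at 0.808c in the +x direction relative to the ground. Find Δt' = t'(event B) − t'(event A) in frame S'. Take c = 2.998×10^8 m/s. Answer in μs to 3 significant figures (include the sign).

γ = 1/√(1 − 0.808²) = 1.6973
Δt' = γ(Δt − vΔx/c²) = 1.6973 × (28.4 μs − 0.808×223 m / (2.998×10^8 m/s))
= 1.6973 × (27.799 μs) = 47.2 μs

Δt' ≈ 47.2 μs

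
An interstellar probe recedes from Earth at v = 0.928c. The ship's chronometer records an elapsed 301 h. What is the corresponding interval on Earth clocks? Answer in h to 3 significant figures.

γ = 1/√(1 − 0.928²) = 2.6840
Time dilation: Δt = γτ₀ = 2.6840 × 301 h = 808 h

Δt ≈ 808 h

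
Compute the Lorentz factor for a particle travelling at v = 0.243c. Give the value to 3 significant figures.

γ = 1/√(1 − β²) = 1/√(1 − 0.243²) = 1/√(0.94095) = 1.03

γ ≈ 1.03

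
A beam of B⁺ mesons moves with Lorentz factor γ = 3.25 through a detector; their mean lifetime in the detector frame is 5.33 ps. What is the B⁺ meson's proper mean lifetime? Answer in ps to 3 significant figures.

τ₀ ≈ 1.64 ps

γ = 3.25 (given)
Proper time: τ₀ = Δt/γ = 5.33/3.25 = 1.64 ps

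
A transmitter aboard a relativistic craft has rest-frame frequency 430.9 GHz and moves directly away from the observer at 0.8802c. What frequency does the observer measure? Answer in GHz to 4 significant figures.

Relativistic Doppler: f_obs = f_src √((1−β)/(1+β))
= 430.9 × √(0.119800/1.88020) = 430.9 × 0.252422 = 108.8 GHz

f_obs ≈ 108.8 GHz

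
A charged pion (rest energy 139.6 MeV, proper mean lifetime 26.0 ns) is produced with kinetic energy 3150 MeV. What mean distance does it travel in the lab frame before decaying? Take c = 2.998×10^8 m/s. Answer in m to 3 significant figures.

γ = 1 + K/(m₀c²) = 1 + 3150/139.6 = 23.564
β = √(1 − 1/γ²) = 0.99910
Dilated lifetime: γτ₀ = 23.564 × 26.0 ns = 612.68 ns
d = βc·γτ₀ = 0.99910 × (2.998×10^8 m/s) × 6.1268×10^-7 s = 184 m

d ≈ 184 m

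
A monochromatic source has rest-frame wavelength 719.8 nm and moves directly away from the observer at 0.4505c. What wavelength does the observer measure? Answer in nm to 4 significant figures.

λ_obs ≈ 1169 nm

Relativistic Doppler: λ_obs = λ_src √((1+β)/(1−β))
= 719.8 × √(1.45050/0.549500) = 719.8 × 1.62471 = 1169 nm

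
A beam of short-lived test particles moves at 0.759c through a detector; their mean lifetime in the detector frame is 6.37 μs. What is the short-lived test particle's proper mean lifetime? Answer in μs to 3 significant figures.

γ = 1/√(1 − 0.759²) = 1.5359
Proper time: τ₀ = Δt/γ = 6.37/1.5359 = 4.15 μs

τ₀ ≈ 4.15 μs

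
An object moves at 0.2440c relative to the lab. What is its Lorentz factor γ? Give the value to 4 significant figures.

γ ≈ 1.031

γ = 1/√(1 − β²) = 1/√(1 − 0.2440²) = 1/√(0.940464) = 1.031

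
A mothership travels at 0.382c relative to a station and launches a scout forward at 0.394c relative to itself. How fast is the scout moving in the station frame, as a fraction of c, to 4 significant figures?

Compose boost 2: (0.394 + 0.382)/(1 + 0.394×0.382) = 0.7760/1.15051 = 0.6745

u ≈ 0.6745c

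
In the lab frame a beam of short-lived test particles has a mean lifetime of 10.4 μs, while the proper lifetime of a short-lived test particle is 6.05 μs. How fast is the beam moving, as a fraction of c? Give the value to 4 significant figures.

γ = Δt/τ₀ = 10.4/6.05 = 1.71901
β = √(1 − 1/γ²) = √(1 − 1/1.71901²) = 0.8134

β ≈ 0.8134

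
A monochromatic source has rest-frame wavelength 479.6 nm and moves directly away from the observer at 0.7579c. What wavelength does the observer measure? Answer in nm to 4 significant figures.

λ_obs ≈ 1292 nm

Relativistic Doppler: λ_obs = λ_src √((1+β)/(1−β))
= 479.6 × √(1.75790/0.242100) = 479.6 × 2.69463 = 1292 nm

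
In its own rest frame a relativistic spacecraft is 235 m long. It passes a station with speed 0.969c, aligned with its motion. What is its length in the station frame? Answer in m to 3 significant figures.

γ = 1/√(1 − 0.969²) = 4.0476
Length contraction: L = L₀/γ = 235/4.0476 = 58.1 m

L ≈ 58.1 m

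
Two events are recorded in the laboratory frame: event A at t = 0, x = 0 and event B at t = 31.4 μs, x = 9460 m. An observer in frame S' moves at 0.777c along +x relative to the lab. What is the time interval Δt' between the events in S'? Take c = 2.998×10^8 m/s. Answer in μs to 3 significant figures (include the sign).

Δt' ≈ 10.9 μs

γ = 1/√(1 − 0.777²) = 1.5886
Δt' = γ(Δt − vΔx/c²) = 1.5886 × (31.4 μs − 0.777×9460 m / (2.998×10^8 m/s))
= 1.5886 × (6.8823 μs) = 10.9 μs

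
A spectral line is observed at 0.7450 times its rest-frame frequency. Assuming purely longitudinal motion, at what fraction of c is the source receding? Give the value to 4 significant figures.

β ≈ 0.2862

f_obs/f_src = √((1−β)/(1+β)) = 0.7450  ⇒  (1−β)/(1+β) = 0.555025
β = |1 − D²|/(1 + D²) = |1 − 0.555025|/(1 + 0.555025) = 0.2862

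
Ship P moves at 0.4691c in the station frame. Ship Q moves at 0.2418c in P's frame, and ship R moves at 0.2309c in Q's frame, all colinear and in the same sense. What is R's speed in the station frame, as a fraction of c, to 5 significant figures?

u ≈ 0.75768c

Compose boost 2: (0.2418 + 0.4691)/(1 + 0.2418×0.4691) = 0.71090/1.113428 = 0.6384784
Compose boost 3: (0.2309 + 0.6384784)/(1 + 0.2309×0.6384784) = 0.8693784/1.147425 = 0.75768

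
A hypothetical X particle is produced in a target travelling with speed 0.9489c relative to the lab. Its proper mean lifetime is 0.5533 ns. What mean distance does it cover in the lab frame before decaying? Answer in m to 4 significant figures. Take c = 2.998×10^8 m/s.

γ = 1/√(1 − 0.9489²) = 3.16880
Dilated lifetime: Δt = γτ₀ = 3.16880 × 0.5533 ns = 1.75330 ns
d = vΔt = 0.9489c × 1.75330 ns = 2.84480×10^8 m/s × 1.75330×10^-9 s = 0.4988 m

d ≈ 0.4988 m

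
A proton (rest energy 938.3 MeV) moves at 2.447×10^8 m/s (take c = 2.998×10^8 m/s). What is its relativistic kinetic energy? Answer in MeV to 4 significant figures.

K ≈ 685.7 MeV

β = v/c = 2.447×10^8 / 2.998×10^8 = 0.816211
γ = 1/√(1 − 0.816211²) = 1.73084
K = (γ − 1)m₀c² = (1.73084 − 1) × 938.3 MeV = 0.730840 × 938.3 MeV = 685.7 MeV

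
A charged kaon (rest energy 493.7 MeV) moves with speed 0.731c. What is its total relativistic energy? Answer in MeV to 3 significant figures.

γ = 1/√(1 − 0.731²) = 1.4655
E = γm₀c² = 1.4655 × 493.7 MeV = 723 MeV

E ≈ 723 MeV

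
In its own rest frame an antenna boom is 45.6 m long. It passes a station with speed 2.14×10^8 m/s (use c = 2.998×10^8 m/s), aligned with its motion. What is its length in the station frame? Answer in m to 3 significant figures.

β = v/c = 2.14×10^8 / 2.998×10^8 = 0.71381
γ = 1/√(1 − 0.71381²) = 1.4279
Length contraction: L = L₀/γ = 45.6/1.4279 = 31.9 m

L ≈ 31.9 m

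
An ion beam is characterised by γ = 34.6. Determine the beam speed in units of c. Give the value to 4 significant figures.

β ≈ 0.9996

β = √(1 − 1/γ²) = √(1 − 1/34.6²) = √(0.999165) = 0.9996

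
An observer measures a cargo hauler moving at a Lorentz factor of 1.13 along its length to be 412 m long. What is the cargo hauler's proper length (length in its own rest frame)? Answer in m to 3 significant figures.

γ = 1.13 (given)
L₀ = γL = 1.13 × 412 = 466 m

L₀ ≈ 466 m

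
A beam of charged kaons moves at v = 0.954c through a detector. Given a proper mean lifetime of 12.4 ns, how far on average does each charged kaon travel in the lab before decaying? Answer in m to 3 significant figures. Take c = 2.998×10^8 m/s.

d ≈ 11.8 m

γ = 1/√(1 − 0.954²) = 3.3355
Dilated lifetime: Δt = γτ₀ = 3.3355 × 12.4 ns = 41.360 ns
d = vΔt = 0.954c × 41.360 ns = 2.8601×10^8 m/s × 4.1360×10^-8 s = 11.8 m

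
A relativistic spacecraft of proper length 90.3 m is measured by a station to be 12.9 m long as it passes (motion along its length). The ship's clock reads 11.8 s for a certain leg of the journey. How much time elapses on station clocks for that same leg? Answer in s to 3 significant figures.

Length contraction ⇒ γ = L₀/L = 90.3/12.9 = 7.0000
Time dilation: Δt = γτ₀ = 7.0000 × 11.8 s = 82.6 s

Δt ≈ 82.6 s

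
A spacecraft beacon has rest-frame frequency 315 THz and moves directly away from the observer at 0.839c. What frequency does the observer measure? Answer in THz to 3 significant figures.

f_obs ≈ 93.2 THz

Relativistic Doppler: f_obs = f_src √((1−β)/(1+β))
= 315 × √(0.16100/1.8390) = 315 × 0.29588 = 93.2 THz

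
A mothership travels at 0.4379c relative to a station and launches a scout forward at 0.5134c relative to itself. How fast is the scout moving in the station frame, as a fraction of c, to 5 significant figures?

Compose boost 2: (0.5134 + 0.4379)/(1 + 0.5134×0.4379) = 0.95130/1.224818 = 0.77669

u ≈ 0.77669c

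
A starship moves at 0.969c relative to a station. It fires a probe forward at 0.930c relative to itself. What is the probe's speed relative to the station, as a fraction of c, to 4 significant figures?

Relativistic velocity addition: u = (u' + v)/(1 + u'v/c²)
= (0.930 + 0.969)/(1 + 0.930×0.969) = 1.899/1.90117 = 0.9989

u ≈ 0.9989c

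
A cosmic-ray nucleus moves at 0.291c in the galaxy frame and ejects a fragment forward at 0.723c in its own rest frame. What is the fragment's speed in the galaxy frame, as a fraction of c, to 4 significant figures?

Compose boost 2: (0.723 + 0.291)/(1 + 0.723×0.291) = 1.014/1.21039 = 0.8377

u ≈ 0.8377c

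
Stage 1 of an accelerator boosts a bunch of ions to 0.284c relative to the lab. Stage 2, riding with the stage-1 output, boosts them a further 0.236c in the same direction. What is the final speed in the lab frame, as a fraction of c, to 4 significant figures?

u ≈ 0.4873c

Compose boost 2: (0.236 + 0.284)/(1 + 0.236×0.284) = 0.5200/1.06702 = 0.4873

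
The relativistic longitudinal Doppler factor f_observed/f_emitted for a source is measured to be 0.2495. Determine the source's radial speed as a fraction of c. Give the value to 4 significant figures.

f_obs/f_src = √((1−β)/(1+β)) = 0.2495  ⇒  (1−β)/(1+β) = 0.0622503
β = |1 − D²|/(1 + D²) = |1 − 0.0622503|/(1 + 0.0622503) = 0.8828

β ≈ 0.8828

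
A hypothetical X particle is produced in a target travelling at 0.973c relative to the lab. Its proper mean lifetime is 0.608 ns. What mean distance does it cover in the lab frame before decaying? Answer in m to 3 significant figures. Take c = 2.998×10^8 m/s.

d ≈ 0.768 m

γ = 1/√(1 − 0.973²) = 4.3327
Dilated lifetime: Δt = γτ₀ = 4.3327 × 0.608 ns = 2.6343 ns
d = vΔt = 0.973c × 2.6343 ns = 2.9171×10^8 m/s × 2.6343×10^-9 s = 0.768 m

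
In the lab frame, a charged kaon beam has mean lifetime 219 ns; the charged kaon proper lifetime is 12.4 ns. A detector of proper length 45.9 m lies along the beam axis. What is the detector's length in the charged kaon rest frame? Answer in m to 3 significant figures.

L ≈ 2.60 m

Time dilation ⇒ γ = Δt/τ₀ = 219/12.4 = 17.661
Length contraction: L = L₀/γ = 45.9/17.661 = 2.60 m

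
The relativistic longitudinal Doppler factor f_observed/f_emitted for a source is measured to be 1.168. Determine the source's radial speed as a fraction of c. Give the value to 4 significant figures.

β ≈ 0.1541

f_obs/f_src = √((1+β)/(1−β)) = 1.168  ⇒  (1+β)/(1−β) = 1.36422
β = |1 − D²|/(1 + D²) = |1 − 1.36422|/(1 + 1.36422) = 0.1541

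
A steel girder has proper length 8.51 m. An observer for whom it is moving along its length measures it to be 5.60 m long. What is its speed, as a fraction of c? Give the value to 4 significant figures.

β ≈ 0.7530

γ = L₀/L = 8.51/5.60 = 1.51964
β = √(1 − 1/γ²) = 0.7530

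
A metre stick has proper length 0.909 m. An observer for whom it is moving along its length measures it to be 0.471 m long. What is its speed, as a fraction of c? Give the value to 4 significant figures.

β ≈ 0.8553

γ = L₀/L = 0.909/0.471 = 1.92994
β = √(1 − 1/γ²) = 0.8553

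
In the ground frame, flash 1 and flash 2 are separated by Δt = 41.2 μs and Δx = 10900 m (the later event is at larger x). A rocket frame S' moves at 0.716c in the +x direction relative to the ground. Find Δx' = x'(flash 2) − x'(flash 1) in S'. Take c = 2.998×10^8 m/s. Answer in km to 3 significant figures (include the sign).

Δx' ≈ 2.95 km

γ = 1/√(1 − 0.716²) = 1.4325
Δx' = γ(Δx − vΔt) = 1.4325 × (10900 m − 0.716×(2.998×10^8 m/s)×41.2×10^-6 s)
= 1.4325 × (2056.1 m) = 2.95 km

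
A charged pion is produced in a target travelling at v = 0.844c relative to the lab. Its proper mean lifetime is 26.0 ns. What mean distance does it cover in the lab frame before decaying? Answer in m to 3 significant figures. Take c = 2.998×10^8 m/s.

γ = 1/√(1 − 0.844²) = 1.8645
Dilated lifetime: Δt = γτ₀ = 1.8645 × 26.0 ns = 48.476 ns
d = vΔt = 0.844c × 48.476 ns = 2.5303×10^8 m/s × 4.8476×10^-8 s = 12.3 m

d ≈ 12.3 m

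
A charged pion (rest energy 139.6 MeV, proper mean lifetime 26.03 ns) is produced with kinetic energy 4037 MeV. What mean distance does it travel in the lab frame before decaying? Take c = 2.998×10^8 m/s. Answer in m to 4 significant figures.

d ≈ 233.3 m

γ = 1 + K/(m₀c²) = 1 + 4037/139.6 = 29.9183
β = √(1 − 1/γ²) = 0.999441
Dilated lifetime: γτ₀ = 29.9183 × 26.03 ns = 778.774 ns
d = βc·γτ₀ = 0.999441 × (2.998×10^8 m/s) × 7.78774×10^-7 s = 233.3 m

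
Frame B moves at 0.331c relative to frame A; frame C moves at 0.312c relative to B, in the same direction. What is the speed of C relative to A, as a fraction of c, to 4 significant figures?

Compose boost 2: (0.312 + 0.331)/(1 + 0.312×0.331) = 0.6430/1.10327 = 0.5828

u ≈ 0.5828c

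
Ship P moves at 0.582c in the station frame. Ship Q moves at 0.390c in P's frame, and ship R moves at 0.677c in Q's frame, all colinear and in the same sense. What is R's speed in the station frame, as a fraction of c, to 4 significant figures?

Compose boost 2: (0.390 + 0.582)/(1 + 0.390×0.582) = 0.9720/1.22698 = 0.792189
Compose boost 3: (0.677 + 0.792189)/(1 + 0.677×0.792189) = 1.46919/1.53631 = 0.9563

u ≈ 0.9563c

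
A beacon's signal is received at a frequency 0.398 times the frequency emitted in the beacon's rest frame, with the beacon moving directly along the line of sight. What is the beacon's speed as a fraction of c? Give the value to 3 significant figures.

β ≈ 0.727

f_obs/f_src = √((1−β)/(1+β)) = 0.398  ⇒  (1−β)/(1+β) = 0.15840
β = |1 − D²|/(1 + D²) = |1 − 0.15840|/(1 + 0.15840) = 0.727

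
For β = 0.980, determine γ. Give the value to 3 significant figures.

γ ≈ 5.03

γ = 1/√(1 − β²) = 1/√(1 − 0.980²) = 1/√(0.039600) = 5.03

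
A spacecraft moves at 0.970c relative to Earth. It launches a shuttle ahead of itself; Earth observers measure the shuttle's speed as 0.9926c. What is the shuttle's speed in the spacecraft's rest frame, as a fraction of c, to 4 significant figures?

u' ≈ 0.6079c

Inverse velocity addition: u' = (u − v)/(1 − uv/c²)
= (0.9926 − 0.970)/(1 − 0.9926×0.970) = 0.02260/0.0371780 = 0.6079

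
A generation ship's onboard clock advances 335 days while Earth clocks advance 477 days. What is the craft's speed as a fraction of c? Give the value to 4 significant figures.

β ≈ 0.7119

γ = Δt/τ₀ = 477/335 = 1.42388
β = √(1 − 1/γ²) = √(1 − 1/1.42388²) = 0.7119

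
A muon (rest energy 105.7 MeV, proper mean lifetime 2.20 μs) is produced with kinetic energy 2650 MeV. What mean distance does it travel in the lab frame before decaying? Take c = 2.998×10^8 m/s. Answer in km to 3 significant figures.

d ≈ 17.2 km

γ = 1 + K/(m₀c²) = 1 + 2650/105.7 = 26.071
β = √(1 − 1/γ²) = 0.99926
Dilated lifetime: γτ₀ = 26.071 × 2.20 μs = 57.356 μs
d = βc·γτ₀ = 0.99926 × (2.998×10^8 m/s) × 5.7356×10^-5 s = 17.2 km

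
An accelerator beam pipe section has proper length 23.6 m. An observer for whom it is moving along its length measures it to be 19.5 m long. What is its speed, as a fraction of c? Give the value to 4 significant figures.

β ≈ 0.5633

γ = L₀/L = 23.6/19.5 = 1.21026
β = √(1 − 1/γ²) = 0.5633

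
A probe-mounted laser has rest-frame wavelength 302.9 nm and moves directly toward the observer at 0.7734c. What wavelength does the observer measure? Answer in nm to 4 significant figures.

Relativistic Doppler: λ_obs = λ_src √((1−β)/(1+β))
= 302.9 × √(0.226600/1.77340) = 302.9 × 0.357459 = 108.3 nm

λ_obs ≈ 108.3 nm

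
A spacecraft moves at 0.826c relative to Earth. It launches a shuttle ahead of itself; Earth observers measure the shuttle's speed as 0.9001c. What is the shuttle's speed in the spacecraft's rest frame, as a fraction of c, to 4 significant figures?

Inverse velocity addition: u' = (u − v)/(1 − uv/c²)
= (0.9001 − 0.826)/(1 − 0.9001×0.826) = 0.07410/0.256517 = 0.2889

u' ≈ 0.2889c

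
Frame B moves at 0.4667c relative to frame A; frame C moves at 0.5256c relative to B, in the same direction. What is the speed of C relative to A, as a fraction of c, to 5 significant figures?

Compose boost 2: (0.5256 + 0.4667)/(1 + 0.5256×0.4667) = 0.99230/1.245298 = 0.79684

u ≈ 0.79684c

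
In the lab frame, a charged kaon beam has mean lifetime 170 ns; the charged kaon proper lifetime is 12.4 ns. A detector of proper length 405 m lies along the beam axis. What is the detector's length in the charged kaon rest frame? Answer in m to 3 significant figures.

L ≈ 29.5 m

Time dilation ⇒ γ = Δt/τ₀ = 170/12.4 = 13.710
Length contraction: L = L₀/γ = 405/13.710 = 29.5 m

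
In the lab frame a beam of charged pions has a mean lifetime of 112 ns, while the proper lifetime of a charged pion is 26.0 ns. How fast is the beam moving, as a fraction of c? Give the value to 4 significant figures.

β ≈ 0.9727

γ = Δt/τ₀ = 112/26.0 = 4.30769
β = √(1 − 1/γ²) = √(1 − 1/4.30769²) = 0.9727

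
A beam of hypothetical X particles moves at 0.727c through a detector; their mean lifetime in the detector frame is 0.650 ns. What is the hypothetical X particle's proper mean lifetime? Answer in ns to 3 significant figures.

τ₀ ≈ 0.446 ns

γ = 1/√(1 − 0.727²) = 1.4564
Proper time: τ₀ = Δt/γ = 0.650/1.4564 = 0.446 ns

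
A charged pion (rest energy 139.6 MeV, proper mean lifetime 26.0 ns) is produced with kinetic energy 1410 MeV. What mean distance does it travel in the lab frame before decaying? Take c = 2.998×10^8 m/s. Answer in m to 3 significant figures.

γ = 1 + K/(m₀c²) = 1 + 1410/139.6 = 11.100
β = √(1 − 1/γ²) = 0.99593
Dilated lifetime: γτ₀ = 11.100 × 26.0 ns = 288.61 ns
d = βc·γτ₀ = 0.99593 × (2.998×10^8 m/s) × 2.8861×10^-7 s = 86.2 m

d ≈ 86.2 m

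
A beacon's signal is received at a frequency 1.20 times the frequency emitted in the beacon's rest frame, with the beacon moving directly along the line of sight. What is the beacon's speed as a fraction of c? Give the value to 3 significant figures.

f_obs/f_src = √((1+β)/(1−β)) = 1.20  ⇒  (1+β)/(1−β) = 1.4400
β = |1 − D²|/(1 + D²) = |1 − 1.4400|/(1 + 1.4400) = 0.180

β ≈ 0.180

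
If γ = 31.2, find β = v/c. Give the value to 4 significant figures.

β ≈ 0.9995

β = √(1 − 1/γ²) = √(1 − 1/31.2²) = √(0.998973) = 0.9995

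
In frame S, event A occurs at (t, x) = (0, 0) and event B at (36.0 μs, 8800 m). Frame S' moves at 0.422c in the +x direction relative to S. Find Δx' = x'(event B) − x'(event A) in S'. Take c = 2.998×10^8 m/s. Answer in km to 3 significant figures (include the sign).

Δx' ≈ 4.68 km

γ = 1/√(1 − 0.422²) = 1.1030
Δx' = γ(Δx − vΔt) = 1.1030 × (8800 m − 0.422×(2.998×10^8 m/s)×36.0×10^-6 s)
= 1.1030 × (4245.4 m) = 4.68 km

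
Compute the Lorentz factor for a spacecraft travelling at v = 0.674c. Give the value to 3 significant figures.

γ = 1/√(1 − β²) = 1/√(1 − 0.674²) = 1/√(0.54572) = 1.35

γ ≈ 1.35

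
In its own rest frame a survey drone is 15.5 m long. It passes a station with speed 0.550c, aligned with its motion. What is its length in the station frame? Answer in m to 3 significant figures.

L ≈ 12.9 m

γ = 1/√(1 − 0.550²) = 1.1974
Length contraction: L = L₀/γ = 15.5/1.1974 = 12.9 m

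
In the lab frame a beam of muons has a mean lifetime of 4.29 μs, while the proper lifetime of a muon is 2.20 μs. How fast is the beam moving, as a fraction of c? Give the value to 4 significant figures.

β ≈ 0.8585

γ = Δt/τ₀ = 4.29/2.20 = 1.95000
β = √(1 − 1/γ²) = √(1 − 1/1.95000²) = 0.8585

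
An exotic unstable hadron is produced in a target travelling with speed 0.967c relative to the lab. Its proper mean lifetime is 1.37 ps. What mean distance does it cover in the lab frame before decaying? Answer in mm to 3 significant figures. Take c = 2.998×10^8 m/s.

γ = 1/√(1 − 0.967²) = 3.9250
Dilated lifetime: Δt = γτ₀ = 3.9250 × 1.37 ps = 5.3773 ps
d = vΔt = 0.967c × 5.3773 ps = 2.8991×10^8 m/s × 5.3773×10^-12 s = 1.56 mm

d ≈ 1.56 mm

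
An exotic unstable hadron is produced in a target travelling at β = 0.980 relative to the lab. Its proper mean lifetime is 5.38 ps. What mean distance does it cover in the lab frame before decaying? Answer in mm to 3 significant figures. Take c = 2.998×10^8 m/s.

d ≈ 7.94 mm

γ = 1/√(1 − 0.980²) = 5.0252
Dilated lifetime: Δt = γτ₀ = 5.0252 × 5.38 ps = 27.036 ps
d = vΔt = 0.980c × 27.036 ps = 2.9380×10^8 m/s × 2.7036×10^-11 s = 7.94 mm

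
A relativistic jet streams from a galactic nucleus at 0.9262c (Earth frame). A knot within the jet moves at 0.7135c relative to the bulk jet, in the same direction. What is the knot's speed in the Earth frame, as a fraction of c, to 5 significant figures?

Relativistic velocity addition: u = (u' + v)/(1 + u'v/c²)
= (0.7135 + 0.9262)/(1 + 0.7135×0.9262) = 1.6397/1.660844 = 0.98727

u ≈ 0.98727c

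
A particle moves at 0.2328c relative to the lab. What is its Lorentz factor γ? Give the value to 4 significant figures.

γ = 1/√(1 − β²) = 1/√(1 − 0.2328²) = 1/√(0.945804) = 1.028

γ ≈ 1.028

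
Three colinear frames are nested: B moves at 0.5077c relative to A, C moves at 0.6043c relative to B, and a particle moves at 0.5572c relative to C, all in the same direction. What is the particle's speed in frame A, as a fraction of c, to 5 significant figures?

Compose boost 2: (0.6043 + 0.5077)/(1 + 0.6043×0.5077) = 1.1120/1.306803 = 0.8509316
Compose boost 3: (0.5572 + 0.8509316)/(1 + 0.5572×0.8509316) = 1.408132/1.474139 = 0.95522

u ≈ 0.95522c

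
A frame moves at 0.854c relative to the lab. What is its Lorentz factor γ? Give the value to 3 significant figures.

γ = 1/√(1 − β²) = 1/√(1 − 0.854²) = 1/√(0.27068) = 1.92

γ ≈ 1.92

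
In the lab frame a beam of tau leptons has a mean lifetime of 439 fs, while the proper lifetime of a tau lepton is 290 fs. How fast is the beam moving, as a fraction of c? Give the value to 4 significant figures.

γ = Δt/τ₀ = 439/290 = 1.51379
β = √(1 − 1/γ²) = √(1 − 1/1.51379²) = 0.7507

β ≈ 0.7507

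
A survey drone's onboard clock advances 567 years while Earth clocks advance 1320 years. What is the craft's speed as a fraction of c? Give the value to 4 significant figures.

β ≈ 0.9030

γ = Δt/τ₀ = 1320/567 = 2.32804
β = √(1 − 1/γ²) = √(1 − 1/2.32804²) = 0.9030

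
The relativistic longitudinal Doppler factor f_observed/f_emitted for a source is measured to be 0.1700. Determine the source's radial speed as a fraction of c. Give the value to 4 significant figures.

β ≈ 0.9438

f_obs/f_src = √((1−β)/(1+β)) = 0.1700  ⇒  (1−β)/(1+β) = 0.0289000
β = |1 − D²|/(1 + D²) = |1 − 0.0289000|/(1 + 0.0289000) = 0.9438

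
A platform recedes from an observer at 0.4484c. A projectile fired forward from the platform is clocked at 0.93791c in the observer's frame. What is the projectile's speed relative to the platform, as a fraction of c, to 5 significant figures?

u' ≈ 0.84480c

Inverse velocity addition: u' = (u − v)/(1 − uv/c²)
= (0.93791 − 0.4484)/(1 − 0.93791×0.4484) = 0.48951/0.5794412 = 0.84480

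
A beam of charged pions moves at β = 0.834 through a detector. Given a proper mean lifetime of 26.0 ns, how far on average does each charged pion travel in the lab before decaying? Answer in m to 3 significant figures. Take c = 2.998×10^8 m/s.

d ≈ 11.8 m

γ = 1/√(1 − 0.834²) = 1.8124
Dilated lifetime: Δt = γτ₀ = 1.8124 × 26.0 ns = 47.122 ns
d = vΔt = 0.834c × 47.122 ns = 2.5003×10^8 m/s × 4.7122×10^-8 s = 11.8 m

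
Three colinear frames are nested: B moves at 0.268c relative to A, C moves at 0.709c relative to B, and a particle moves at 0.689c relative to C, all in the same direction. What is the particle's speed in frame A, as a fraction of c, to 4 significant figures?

Compose boost 2: (0.709 + 0.268)/(1 + 0.709×0.268) = 0.9770/1.19001 = 0.821000
Compose boost 3: (0.689 + 0.821000)/(1 + 0.689×0.821000) = 1.51000/1.56567 = 0.9644

u ≈ 0.9644c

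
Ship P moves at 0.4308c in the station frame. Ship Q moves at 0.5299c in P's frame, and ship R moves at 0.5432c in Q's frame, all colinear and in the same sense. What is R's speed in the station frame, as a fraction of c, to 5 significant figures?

Compose boost 2: (0.5299 + 0.4308)/(1 + 0.5299×0.4308) = 0.96070/1.228281 = 0.7821501
Compose boost 3: (0.5432 + 0.7821501)/(1 + 0.5432×0.7821501) = 1.325350/1.424864 = 0.93016

u ≈ 0.93016c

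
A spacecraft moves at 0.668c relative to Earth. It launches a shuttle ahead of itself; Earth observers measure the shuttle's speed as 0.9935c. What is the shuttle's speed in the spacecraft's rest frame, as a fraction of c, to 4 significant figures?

Inverse velocity addition: u' = (u − v)/(1 − uv/c²)
= (0.9935 − 0.668)/(1 − 0.9935×0.668) = 0.3255/0.336342 = 0.9678

u' ≈ 0.9678c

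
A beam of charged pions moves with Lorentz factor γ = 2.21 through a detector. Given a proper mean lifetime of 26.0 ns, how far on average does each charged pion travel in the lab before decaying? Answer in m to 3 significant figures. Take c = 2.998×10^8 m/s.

β = √(1 − 1/γ²) = √(1 − 1/2.21²) = 0.89177
Dilated lifetime: Δt = γτ₀ = 2.21 × 26.0 ns = 57.460 ns
d = vΔt = 0.89177c × 57.460 ns = 2.6735×10^8 m/s × 5.7460×10^-8 s = 15.4 m

d ≈ 15.4 m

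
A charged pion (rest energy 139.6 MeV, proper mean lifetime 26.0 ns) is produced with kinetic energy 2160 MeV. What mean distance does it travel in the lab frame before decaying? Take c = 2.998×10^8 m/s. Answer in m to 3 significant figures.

d ≈ 128 m

γ = 1 + K/(m₀c²) = 1 + 2160/139.6 = 16.473
β = √(1 − 1/γ²) = 0.99816
Dilated lifetime: γτ₀ = 16.473 × 26.0 ns = 428.29 ns
d = βc·γτ₀ = 0.99816 × (2.998×10^8 m/s) × 4.2829×10^-7 s = 128 m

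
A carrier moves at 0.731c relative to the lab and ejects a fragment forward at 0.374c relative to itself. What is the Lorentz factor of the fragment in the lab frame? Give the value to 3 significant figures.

u_lab = (0.374 + 0.731)/(1 + 0.374×0.731) = 1.105/1.27339 = 0.867760
γ = 1/√(1 − 0.867760²) = 2.01

γ ≈ 2.01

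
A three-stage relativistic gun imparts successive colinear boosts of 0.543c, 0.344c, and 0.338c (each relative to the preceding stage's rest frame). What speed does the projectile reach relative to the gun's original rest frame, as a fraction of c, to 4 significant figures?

Compose boost 2: (0.344 + 0.543)/(1 + 0.344×0.543) = 0.8870/1.18679 = 0.747393
Compose boost 3: (0.338 + 0.747393)/(1 + 0.338×0.747393) = 1.08539/1.25262 = 0.8665

u ≈ 0.8665c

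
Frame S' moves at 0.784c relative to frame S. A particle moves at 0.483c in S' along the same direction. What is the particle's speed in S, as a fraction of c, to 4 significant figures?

Relativistic velocity addition: u = (u' + v)/(1 + u'v/c²)
= (0.483 + 0.784)/(1 + 0.483×0.784) = 1.267/1.37867 = 0.9190

u ≈ 0.9190c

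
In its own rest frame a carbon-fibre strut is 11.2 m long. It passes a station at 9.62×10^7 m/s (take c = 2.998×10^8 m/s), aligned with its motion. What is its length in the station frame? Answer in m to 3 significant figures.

L ≈ 10.6 m

β = v/c = 9.62×10^7 / 2.998×10^8 = 0.32088
γ = 1/√(1 − 0.32088²) = 1.0558
Length contraction: L = L₀/γ = 11.2/1.0558 = 10.6 m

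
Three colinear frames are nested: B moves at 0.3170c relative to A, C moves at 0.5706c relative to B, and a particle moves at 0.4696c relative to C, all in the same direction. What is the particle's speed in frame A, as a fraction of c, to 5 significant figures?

u ≈ 0.90264c

Compose boost 2: (0.5706 + 0.3170)/(1 + 0.5706×0.3170) = 0.88760/1.180880 = 0.7516427
Compose boost 3: (0.4696 + 0.7516427)/(1 + 0.4696×0.7516427) = 1.221243/1.352971 = 0.90264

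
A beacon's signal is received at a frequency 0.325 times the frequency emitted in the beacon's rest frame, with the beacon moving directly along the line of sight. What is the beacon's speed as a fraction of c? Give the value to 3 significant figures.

f_obs/f_src = √((1−β)/(1+β)) = 0.325  ⇒  (1−β)/(1+β) = 0.10563
β = |1 − D²|/(1 + D²) = |1 − 0.10563|/(1 + 0.10563) = 0.809

β ≈ 0.809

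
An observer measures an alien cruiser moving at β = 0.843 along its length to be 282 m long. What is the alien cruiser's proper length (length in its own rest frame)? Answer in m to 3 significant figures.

γ = 1/√(1 − 0.843²) = 1.8590
L₀ = γL = 1.8590 × 282 = 524 m

L₀ ≈ 524 m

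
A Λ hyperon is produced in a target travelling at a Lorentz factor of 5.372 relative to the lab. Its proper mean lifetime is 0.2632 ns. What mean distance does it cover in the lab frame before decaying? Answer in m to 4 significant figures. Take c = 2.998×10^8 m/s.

d ≈ 0.4165 m

β = √(1 − 1/γ²) = √(1 − 1/5.372²) = 0.982521
Dilated lifetime: Δt = γτ₀ = 5.372 × 0.2632 ns = 1.41391 ns
d = vΔt = 0.982521c × 1.41391 ns = 2.94560×10^8 m/s × 1.41391×10^-9 s = 0.4165 m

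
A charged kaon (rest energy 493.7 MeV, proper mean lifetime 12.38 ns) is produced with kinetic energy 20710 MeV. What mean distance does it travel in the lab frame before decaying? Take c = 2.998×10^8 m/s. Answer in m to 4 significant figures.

γ = 1 + K/(m₀c²) = 1 + 20710/493.7 = 42.9486
β = √(1 − 1/γ²) = 0.999729
Dilated lifetime: γτ₀ = 42.9486 × 12.38 ns = 531.703 ns
d = βc·γτ₀ = 0.999729 × (2.998×10^8 m/s) × 5.31703×10^-7 s = 159.4 m

d ≈ 159.4 m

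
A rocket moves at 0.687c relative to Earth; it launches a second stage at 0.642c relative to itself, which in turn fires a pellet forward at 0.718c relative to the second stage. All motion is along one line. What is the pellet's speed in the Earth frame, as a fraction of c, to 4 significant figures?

Compose boost 2: (0.642 + 0.687)/(1 + 0.642×0.687) = 1.329/1.44105 = 0.922242
Compose boost 3: (0.718 + 0.922242)/(1 + 0.718×0.922242) = 1.64024/1.66217 = 0.9868

u ≈ 0.9868c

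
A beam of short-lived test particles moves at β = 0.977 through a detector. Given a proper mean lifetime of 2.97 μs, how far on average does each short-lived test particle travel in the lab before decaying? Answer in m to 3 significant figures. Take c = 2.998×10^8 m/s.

d ≈ 4080 m

γ = 1/√(1 − 0.977²) = 4.6896
Dilated lifetime: Δt = γτ₀ = 4.6896 × 2.97 μs = 13.928 μs
d = vΔt = 0.977c × 13.928 μs = 2.9290×10^8 m/s × 1.3928×10^-5 s = 4080 m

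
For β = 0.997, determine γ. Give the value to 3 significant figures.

γ ≈ 12.9

γ = 1/√(1 − β²) = 1/√(1 − 0.997²) = 1/√(0.0059910) = 12.9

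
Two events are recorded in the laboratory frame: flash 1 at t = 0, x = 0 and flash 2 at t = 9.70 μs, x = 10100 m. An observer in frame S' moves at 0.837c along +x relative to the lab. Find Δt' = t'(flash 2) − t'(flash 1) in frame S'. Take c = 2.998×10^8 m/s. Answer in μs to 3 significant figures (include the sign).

Δt' ≈ -33.8 μs

γ = 1/√(1 − 0.837²) = 1.8275
Δt' = γ(Δt − vΔx/c²) = 1.8275 × (9.70 μs − 0.837×10100 m / (2.998×10^8 m/s))
= 1.8275 × (-18.498 μs) = -33.8 μs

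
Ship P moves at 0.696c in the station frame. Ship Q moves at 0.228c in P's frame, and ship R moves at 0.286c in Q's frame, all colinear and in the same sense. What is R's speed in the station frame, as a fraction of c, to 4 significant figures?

u ≈ 0.8822c

Compose boost 2: (0.228 + 0.696)/(1 + 0.228×0.696) = 0.9240/1.15869 = 0.797454
Compose boost 3: (0.286 + 0.797454)/(1 + 0.286×0.797454) = 1.08345/1.22807 = 0.8822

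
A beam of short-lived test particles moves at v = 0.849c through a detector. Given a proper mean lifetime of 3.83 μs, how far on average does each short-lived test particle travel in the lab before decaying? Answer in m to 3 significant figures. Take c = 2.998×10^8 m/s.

γ = 1/√(1 − 0.849²) = 1.8925
Dilated lifetime: Δt = γτ₀ = 1.8925 × 3.83 μs = 7.2484 μs
d = vΔt = 0.849c × 7.2484 μs = 2.5453×10^8 m/s × 7.2484×10^-6 s = 1840 m

d ≈ 1840 m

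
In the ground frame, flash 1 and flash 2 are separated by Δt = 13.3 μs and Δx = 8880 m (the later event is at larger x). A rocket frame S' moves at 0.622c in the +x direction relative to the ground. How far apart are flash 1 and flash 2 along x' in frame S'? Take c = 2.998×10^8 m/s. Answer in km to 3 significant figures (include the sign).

γ = 1/√(1 − 0.622²) = 1.2771
Δx' = γ(Δx − vΔt) = 1.2771 × (8880 m − 0.622×(2.998×10^8 m/s)×13.3×10^-6 s)
= 1.2771 × (6399.9 m) = 8.17 km

Δx' ≈ 8.17 km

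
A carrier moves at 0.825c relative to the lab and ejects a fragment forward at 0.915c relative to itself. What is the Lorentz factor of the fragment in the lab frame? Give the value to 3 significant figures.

u_lab = (0.915 + 0.825)/(1 + 0.915×0.825) = 1.740/1.75487 = 0.991524
γ = 1/√(1 − 0.991524²) = 7.70

γ ≈ 7.70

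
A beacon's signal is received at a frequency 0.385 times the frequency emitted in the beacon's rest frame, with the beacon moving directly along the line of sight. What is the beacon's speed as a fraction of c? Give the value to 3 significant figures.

β ≈ 0.742

f_obs/f_src = √((1−β)/(1+β)) = 0.385  ⇒  (1−β)/(1+β) = 0.14822
β = |1 − D²|/(1 + D²) = |1 − 0.14822|/(1 + 0.14822) = 0.742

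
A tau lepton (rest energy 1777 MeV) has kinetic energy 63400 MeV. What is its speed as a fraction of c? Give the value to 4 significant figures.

β ≈ 0.9996

γ = 1 + K/(m₀c²) = 1 + 63400/1777 = 36.6781
β = √(1 − 1/γ²) = 0.9996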